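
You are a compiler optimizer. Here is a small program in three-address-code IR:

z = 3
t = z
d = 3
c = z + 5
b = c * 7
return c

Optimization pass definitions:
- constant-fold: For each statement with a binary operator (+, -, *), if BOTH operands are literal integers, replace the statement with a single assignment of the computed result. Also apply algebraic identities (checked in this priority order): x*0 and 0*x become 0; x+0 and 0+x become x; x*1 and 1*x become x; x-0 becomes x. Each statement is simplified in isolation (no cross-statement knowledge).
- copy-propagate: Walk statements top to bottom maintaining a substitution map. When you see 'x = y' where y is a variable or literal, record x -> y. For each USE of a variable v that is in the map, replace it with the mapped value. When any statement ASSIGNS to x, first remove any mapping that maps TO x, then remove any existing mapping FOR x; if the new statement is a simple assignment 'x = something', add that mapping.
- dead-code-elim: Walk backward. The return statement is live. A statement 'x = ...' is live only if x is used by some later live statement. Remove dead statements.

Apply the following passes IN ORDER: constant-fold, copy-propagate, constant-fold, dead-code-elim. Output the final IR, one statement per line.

Initial IR:
  z = 3
  t = z
  d = 3
  c = z + 5
  b = c * 7
  return c
After constant-fold (6 stmts):
  z = 3
  t = z
  d = 3
  c = z + 5
  b = c * 7
  return c
After copy-propagate (6 stmts):
  z = 3
  t = 3
  d = 3
  c = 3 + 5
  b = c * 7
  return c
After constant-fold (6 stmts):
  z = 3
  t = 3
  d = 3
  c = 8
  b = c * 7
  return c
After dead-code-elim (2 stmts):
  c = 8
  return c

Answer: c = 8
return c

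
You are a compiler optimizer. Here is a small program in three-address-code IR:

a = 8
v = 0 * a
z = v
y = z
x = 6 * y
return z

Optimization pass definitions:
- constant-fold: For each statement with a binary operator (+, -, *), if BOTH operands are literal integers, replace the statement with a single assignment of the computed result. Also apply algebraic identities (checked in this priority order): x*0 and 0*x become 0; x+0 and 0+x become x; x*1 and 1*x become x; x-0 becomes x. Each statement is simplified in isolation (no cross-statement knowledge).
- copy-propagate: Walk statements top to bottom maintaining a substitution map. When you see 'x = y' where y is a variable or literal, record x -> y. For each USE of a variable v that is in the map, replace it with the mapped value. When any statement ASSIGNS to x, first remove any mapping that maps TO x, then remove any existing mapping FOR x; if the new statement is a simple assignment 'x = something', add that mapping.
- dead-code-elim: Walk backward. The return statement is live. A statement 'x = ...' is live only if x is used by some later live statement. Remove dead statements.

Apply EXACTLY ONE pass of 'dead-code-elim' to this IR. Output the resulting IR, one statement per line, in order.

Answer: a = 8
v = 0 * a
z = v
return z

Derivation:
Applying dead-code-elim statement-by-statement:
  [6] return z  -> KEEP (return); live=['z']
  [5] x = 6 * y  -> DEAD (x not live)
  [4] y = z  -> DEAD (y not live)
  [3] z = v  -> KEEP; live=['v']
  [2] v = 0 * a  -> KEEP; live=['a']
  [1] a = 8  -> KEEP; live=[]
Result (4 stmts):
  a = 8
  v = 0 * a
  z = v
  return z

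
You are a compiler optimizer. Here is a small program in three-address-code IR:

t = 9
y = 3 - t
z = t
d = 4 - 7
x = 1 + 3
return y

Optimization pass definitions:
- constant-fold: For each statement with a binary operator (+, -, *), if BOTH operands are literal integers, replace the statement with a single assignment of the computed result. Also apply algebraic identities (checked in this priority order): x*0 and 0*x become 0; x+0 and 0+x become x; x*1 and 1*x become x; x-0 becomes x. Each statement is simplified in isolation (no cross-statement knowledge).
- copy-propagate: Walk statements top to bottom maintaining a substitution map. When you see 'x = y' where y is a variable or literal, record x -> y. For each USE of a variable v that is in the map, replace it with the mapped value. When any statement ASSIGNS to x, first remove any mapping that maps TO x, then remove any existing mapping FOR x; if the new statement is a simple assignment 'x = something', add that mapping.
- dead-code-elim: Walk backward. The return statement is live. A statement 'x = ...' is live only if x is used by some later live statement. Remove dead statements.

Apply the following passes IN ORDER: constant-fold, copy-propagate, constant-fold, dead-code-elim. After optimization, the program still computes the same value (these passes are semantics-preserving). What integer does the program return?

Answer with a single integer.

Initial IR:
  t = 9
  y = 3 - t
  z = t
  d = 4 - 7
  x = 1 + 3
  return y
After constant-fold (6 stmts):
  t = 9
  y = 3 - t
  z = t
  d = -3
  x = 4
  return y
After copy-propagate (6 stmts):
  t = 9
  y = 3 - 9
  z = 9
  d = -3
  x = 4
  return y
After constant-fold (6 stmts):
  t = 9
  y = -6
  z = 9
  d = -3
  x = 4
  return y
After dead-code-elim (2 stmts):
  y = -6
  return y
Evaluate:
  t = 9  =>  t = 9
  y = 3 - t  =>  y = -6
  z = t  =>  z = 9
  d = 4 - 7  =>  d = -3
  x = 1 + 3  =>  x = 4
  return y = -6

Answer: -6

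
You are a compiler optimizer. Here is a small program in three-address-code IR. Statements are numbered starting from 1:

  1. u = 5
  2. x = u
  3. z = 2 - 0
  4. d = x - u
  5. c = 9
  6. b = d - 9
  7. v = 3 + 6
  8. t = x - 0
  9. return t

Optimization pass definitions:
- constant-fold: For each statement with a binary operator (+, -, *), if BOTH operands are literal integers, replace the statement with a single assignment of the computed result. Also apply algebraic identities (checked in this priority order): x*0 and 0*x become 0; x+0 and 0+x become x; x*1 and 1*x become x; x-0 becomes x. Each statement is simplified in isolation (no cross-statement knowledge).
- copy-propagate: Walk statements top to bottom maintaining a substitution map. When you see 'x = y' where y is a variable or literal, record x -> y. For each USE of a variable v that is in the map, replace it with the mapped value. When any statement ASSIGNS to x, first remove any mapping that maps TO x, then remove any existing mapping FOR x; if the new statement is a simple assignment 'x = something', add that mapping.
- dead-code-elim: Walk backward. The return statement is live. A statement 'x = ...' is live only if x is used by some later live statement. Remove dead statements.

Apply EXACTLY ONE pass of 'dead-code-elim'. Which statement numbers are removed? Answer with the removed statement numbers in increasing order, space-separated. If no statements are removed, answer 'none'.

Answer: 3 4 5 6 7

Derivation:
Backward liveness scan:
Stmt 1 'u = 5': KEEP (u is live); live-in = []
Stmt 2 'x = u': KEEP (x is live); live-in = ['u']
Stmt 3 'z = 2 - 0': DEAD (z not in live set ['x'])
Stmt 4 'd = x - u': DEAD (d not in live set ['x'])
Stmt 5 'c = 9': DEAD (c not in live set ['x'])
Stmt 6 'b = d - 9': DEAD (b not in live set ['x'])
Stmt 7 'v = 3 + 6': DEAD (v not in live set ['x'])
Stmt 8 't = x - 0': KEEP (t is live); live-in = ['x']
Stmt 9 'return t': KEEP (return); live-in = ['t']
Removed statement numbers: [3, 4, 5, 6, 7]
Surviving IR:
  u = 5
  x = u
  t = x - 0
  return t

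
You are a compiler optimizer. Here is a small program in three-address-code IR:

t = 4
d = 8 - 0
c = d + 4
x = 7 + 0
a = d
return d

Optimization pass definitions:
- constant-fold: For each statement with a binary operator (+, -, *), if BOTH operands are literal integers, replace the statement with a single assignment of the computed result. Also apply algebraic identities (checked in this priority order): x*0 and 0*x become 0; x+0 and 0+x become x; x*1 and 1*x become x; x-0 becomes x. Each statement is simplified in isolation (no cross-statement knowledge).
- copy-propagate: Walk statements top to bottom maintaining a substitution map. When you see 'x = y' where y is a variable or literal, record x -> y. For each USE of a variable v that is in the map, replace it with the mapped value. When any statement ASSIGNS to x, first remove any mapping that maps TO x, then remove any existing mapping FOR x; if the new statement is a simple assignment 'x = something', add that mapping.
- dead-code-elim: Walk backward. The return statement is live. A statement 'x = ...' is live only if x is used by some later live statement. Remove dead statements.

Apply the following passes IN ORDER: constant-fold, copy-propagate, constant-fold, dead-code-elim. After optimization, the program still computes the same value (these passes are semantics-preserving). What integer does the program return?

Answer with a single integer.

Answer: 8

Derivation:
Initial IR:
  t = 4
  d = 8 - 0
  c = d + 4
  x = 7 + 0
  a = d
  return d
After constant-fold (6 stmts):
  t = 4
  d = 8
  c = d + 4
  x = 7
  a = d
  return d
After copy-propagate (6 stmts):
  t = 4
  d = 8
  c = 8 + 4
  x = 7
  a = 8
  return 8
After constant-fold (6 stmts):
  t = 4
  d = 8
  c = 12
  x = 7
  a = 8
  return 8
After dead-code-elim (1 stmts):
  return 8
Evaluate:
  t = 4  =>  t = 4
  d = 8 - 0  =>  d = 8
  c = d + 4  =>  c = 12
  x = 7 + 0  =>  x = 7
  a = d  =>  a = 8
  return d = 8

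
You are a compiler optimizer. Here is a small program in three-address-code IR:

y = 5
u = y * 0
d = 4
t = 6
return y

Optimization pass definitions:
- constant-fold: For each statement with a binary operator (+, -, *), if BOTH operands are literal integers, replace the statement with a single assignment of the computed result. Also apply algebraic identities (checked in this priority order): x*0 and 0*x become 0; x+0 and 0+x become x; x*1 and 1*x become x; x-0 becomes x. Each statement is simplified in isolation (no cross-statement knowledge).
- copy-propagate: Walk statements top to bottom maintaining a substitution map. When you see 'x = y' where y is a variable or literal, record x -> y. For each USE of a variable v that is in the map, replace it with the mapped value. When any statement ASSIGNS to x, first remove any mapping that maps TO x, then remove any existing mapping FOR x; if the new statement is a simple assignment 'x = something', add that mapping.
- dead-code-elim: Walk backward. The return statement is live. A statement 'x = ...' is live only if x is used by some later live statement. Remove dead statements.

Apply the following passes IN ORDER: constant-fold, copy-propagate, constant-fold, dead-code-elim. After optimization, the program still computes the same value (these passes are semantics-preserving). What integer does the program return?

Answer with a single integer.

Answer: 5

Derivation:
Initial IR:
  y = 5
  u = y * 0
  d = 4
  t = 6
  return y
After constant-fold (5 stmts):
  y = 5
  u = 0
  d = 4
  t = 6
  return y
After copy-propagate (5 stmts):
  y = 5
  u = 0
  d = 4
  t = 6
  return 5
After constant-fold (5 stmts):
  y = 5
  u = 0
  d = 4
  t = 6
  return 5
After dead-code-elim (1 stmts):
  return 5
Evaluate:
  y = 5  =>  y = 5
  u = y * 0  =>  u = 0
  d = 4  =>  d = 4
  t = 6  =>  t = 6
  return y = 5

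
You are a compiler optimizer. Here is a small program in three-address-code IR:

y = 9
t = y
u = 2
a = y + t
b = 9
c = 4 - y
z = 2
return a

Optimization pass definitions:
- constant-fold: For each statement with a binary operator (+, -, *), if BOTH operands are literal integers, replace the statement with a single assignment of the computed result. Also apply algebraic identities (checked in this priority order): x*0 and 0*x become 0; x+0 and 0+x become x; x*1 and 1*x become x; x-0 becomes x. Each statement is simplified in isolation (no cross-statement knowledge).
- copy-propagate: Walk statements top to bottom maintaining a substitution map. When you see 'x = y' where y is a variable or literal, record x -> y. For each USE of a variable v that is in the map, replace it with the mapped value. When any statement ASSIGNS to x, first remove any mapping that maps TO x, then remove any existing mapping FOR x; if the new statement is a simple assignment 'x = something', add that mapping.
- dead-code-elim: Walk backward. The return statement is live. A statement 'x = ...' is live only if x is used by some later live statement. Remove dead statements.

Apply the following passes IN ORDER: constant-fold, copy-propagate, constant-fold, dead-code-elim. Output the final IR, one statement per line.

Answer: a = 18
return a

Derivation:
Initial IR:
  y = 9
  t = y
  u = 2
  a = y + t
  b = 9
  c = 4 - y
  z = 2
  return a
After constant-fold (8 stmts):
  y = 9
  t = y
  u = 2
  a = y + t
  b = 9
  c = 4 - y
  z = 2
  return a
After copy-propagate (8 stmts):
  y = 9
  t = 9
  u = 2
  a = 9 + 9
  b = 9
  c = 4 - 9
  z = 2
  return a
After constant-fold (8 stmts):
  y = 9
  t = 9
  u = 2
  a = 18
  b = 9
  c = -5
  z = 2
  return a
After dead-code-elim (2 stmts):
  a = 18
  return a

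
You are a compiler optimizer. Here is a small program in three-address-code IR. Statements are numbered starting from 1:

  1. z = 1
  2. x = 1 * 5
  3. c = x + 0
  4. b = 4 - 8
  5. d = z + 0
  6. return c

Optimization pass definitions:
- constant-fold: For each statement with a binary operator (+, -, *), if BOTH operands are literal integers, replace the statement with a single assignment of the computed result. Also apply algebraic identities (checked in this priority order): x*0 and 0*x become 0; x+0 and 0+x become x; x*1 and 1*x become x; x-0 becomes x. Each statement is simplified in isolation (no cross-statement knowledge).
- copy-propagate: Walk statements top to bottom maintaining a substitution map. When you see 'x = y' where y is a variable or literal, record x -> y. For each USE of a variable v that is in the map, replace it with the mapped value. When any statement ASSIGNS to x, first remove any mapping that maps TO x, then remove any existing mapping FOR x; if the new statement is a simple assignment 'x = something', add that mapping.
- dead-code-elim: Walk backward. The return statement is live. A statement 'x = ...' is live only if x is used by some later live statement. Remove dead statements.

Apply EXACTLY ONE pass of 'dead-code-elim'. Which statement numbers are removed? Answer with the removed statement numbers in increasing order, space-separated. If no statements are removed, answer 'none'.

Backward liveness scan:
Stmt 1 'z = 1': DEAD (z not in live set [])
Stmt 2 'x = 1 * 5': KEEP (x is live); live-in = []
Stmt 3 'c = x + 0': KEEP (c is live); live-in = ['x']
Stmt 4 'b = 4 - 8': DEAD (b not in live set ['c'])
Stmt 5 'd = z + 0': DEAD (d not in live set ['c'])
Stmt 6 'return c': KEEP (return); live-in = ['c']
Removed statement numbers: [1, 4, 5]
Surviving IR:
  x = 1 * 5
  c = x + 0
  return c

Answer: 1 4 5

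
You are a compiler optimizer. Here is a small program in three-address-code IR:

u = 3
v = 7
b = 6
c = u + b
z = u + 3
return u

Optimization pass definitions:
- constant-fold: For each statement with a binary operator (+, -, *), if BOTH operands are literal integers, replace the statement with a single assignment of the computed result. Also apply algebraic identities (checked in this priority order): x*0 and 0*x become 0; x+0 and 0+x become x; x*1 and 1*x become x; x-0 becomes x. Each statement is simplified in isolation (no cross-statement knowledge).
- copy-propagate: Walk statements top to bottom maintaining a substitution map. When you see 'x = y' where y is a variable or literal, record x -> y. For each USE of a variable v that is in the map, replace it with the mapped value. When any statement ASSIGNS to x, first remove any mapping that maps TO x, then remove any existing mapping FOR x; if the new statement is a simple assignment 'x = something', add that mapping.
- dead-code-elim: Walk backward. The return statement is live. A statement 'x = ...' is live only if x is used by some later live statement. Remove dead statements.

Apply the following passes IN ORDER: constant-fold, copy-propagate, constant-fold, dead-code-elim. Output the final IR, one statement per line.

Answer: return 3

Derivation:
Initial IR:
  u = 3
  v = 7
  b = 6
  c = u + b
  z = u + 3
  return u
After constant-fold (6 stmts):
  u = 3
  v = 7
  b = 6
  c = u + b
  z = u + 3
  return u
After copy-propagate (6 stmts):
  u = 3
  v = 7
  b = 6
  c = 3 + 6
  z = 3 + 3
  return 3
After constant-fold (6 stmts):
  u = 3
  v = 7
  b = 6
  c = 9
  z = 6
  return 3
After dead-code-elim (1 stmts):
  return 3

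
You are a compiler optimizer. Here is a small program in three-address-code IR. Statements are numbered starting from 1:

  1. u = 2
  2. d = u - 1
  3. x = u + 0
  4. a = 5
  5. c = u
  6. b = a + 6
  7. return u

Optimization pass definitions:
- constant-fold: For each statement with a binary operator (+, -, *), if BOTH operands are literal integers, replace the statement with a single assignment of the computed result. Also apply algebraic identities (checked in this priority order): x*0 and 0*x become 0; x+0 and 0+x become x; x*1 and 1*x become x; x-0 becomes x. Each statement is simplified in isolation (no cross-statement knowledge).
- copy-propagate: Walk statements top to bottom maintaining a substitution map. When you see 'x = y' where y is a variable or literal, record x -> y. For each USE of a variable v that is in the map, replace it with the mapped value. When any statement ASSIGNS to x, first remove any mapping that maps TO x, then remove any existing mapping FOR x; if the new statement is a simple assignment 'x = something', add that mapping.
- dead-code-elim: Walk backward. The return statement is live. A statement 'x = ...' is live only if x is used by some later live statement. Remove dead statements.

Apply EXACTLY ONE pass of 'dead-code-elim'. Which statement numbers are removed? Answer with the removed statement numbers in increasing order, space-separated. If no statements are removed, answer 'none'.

Answer: 2 3 4 5 6

Derivation:
Backward liveness scan:
Stmt 1 'u = 2': KEEP (u is live); live-in = []
Stmt 2 'd = u - 1': DEAD (d not in live set ['u'])
Stmt 3 'x = u + 0': DEAD (x not in live set ['u'])
Stmt 4 'a = 5': DEAD (a not in live set ['u'])
Stmt 5 'c = u': DEAD (c not in live set ['u'])
Stmt 6 'b = a + 6': DEAD (b not in live set ['u'])
Stmt 7 'return u': KEEP (return); live-in = ['u']
Removed statement numbers: [2, 3, 4, 5, 6]
Surviving IR:
  u = 2
  return u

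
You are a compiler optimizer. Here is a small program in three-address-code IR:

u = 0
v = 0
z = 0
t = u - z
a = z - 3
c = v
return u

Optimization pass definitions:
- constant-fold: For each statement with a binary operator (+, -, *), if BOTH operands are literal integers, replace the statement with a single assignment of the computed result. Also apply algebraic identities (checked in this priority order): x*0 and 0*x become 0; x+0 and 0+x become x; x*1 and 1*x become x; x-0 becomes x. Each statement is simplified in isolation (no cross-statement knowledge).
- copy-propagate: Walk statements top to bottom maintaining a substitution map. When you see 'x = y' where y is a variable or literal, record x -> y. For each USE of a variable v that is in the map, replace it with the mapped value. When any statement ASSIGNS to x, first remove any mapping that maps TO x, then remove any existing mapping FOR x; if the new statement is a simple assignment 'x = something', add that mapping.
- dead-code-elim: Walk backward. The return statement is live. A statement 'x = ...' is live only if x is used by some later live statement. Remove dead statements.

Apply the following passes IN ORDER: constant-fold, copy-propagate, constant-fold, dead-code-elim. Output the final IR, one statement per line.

Answer: return 0

Derivation:
Initial IR:
  u = 0
  v = 0
  z = 0
  t = u - z
  a = z - 3
  c = v
  return u
After constant-fold (7 stmts):
  u = 0
  v = 0
  z = 0
  t = u - z
  a = z - 3
  c = v
  return u
After copy-propagate (7 stmts):
  u = 0
  v = 0
  z = 0
  t = 0 - 0
  a = 0 - 3
  c = 0
  return 0
After constant-fold (7 stmts):
  u = 0
  v = 0
  z = 0
  t = 0
  a = -3
  c = 0
  return 0
After dead-code-elim (1 stmts):
  return 0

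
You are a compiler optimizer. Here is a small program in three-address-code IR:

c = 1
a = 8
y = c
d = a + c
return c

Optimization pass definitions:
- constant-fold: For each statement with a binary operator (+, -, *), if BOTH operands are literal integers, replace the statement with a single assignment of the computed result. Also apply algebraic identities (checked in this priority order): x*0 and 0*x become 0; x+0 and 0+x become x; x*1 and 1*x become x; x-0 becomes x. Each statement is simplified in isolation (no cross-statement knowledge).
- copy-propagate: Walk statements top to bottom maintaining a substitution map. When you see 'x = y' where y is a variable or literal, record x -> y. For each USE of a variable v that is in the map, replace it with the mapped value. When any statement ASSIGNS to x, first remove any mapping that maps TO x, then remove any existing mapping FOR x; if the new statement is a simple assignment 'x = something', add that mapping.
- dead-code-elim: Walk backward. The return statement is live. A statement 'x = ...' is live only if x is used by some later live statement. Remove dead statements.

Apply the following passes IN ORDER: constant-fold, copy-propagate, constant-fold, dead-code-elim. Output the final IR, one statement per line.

Initial IR:
  c = 1
  a = 8
  y = c
  d = a + c
  return c
After constant-fold (5 stmts):
  c = 1
  a = 8
  y = c
  d = a + c
  return c
After copy-propagate (5 stmts):
  c = 1
  a = 8
  y = 1
  d = 8 + 1
  return 1
After constant-fold (5 stmts):
  c = 1
  a = 8
  y = 1
  d = 9
  return 1
After dead-code-elim (1 stmts):
  return 1

Answer: return 1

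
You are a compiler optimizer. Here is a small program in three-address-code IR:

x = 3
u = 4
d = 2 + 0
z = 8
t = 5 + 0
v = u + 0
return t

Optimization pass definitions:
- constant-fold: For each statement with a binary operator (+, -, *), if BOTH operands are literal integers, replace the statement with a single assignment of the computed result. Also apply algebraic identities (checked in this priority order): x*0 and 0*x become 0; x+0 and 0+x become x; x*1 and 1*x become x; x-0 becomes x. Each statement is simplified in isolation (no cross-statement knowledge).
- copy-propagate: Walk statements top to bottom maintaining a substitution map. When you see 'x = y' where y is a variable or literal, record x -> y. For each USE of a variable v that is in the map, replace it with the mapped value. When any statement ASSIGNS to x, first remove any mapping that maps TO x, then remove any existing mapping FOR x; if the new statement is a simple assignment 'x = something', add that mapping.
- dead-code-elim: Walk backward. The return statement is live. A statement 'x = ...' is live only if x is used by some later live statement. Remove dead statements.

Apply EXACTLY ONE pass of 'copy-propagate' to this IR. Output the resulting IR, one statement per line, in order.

Applying copy-propagate statement-by-statement:
  [1] x = 3  (unchanged)
  [2] u = 4  (unchanged)
  [3] d = 2 + 0  (unchanged)
  [4] z = 8  (unchanged)
  [5] t = 5 + 0  (unchanged)
  [6] v = u + 0  -> v = 4 + 0
  [7] return t  (unchanged)
Result (7 stmts):
  x = 3
  u = 4
  d = 2 + 0
  z = 8
  t = 5 + 0
  v = 4 + 0
  return t

Answer: x = 3
u = 4
d = 2 + 0
z = 8
t = 5 + 0
v = 4 + 0
return t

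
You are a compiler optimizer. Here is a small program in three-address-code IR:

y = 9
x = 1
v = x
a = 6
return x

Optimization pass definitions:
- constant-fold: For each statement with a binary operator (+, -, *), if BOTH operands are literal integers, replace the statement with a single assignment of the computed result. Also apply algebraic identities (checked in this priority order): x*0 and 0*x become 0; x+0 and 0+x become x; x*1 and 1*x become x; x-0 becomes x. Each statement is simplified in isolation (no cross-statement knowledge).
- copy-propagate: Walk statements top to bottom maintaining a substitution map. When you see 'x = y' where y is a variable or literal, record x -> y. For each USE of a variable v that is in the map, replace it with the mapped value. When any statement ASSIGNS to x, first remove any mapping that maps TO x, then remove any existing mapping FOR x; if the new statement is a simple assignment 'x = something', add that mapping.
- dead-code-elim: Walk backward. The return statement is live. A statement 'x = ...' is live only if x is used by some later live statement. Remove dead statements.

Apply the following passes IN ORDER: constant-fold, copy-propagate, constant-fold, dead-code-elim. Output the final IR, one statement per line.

Answer: return 1

Derivation:
Initial IR:
  y = 9
  x = 1
  v = x
  a = 6
  return x
After constant-fold (5 stmts):
  y = 9
  x = 1
  v = x
  a = 6
  return x
After copy-propagate (5 stmts):
  y = 9
  x = 1
  v = 1
  a = 6
  return 1
After constant-fold (5 stmts):
  y = 9
  x = 1
  v = 1
  a = 6
  return 1
After dead-code-elim (1 stmts):
  return 1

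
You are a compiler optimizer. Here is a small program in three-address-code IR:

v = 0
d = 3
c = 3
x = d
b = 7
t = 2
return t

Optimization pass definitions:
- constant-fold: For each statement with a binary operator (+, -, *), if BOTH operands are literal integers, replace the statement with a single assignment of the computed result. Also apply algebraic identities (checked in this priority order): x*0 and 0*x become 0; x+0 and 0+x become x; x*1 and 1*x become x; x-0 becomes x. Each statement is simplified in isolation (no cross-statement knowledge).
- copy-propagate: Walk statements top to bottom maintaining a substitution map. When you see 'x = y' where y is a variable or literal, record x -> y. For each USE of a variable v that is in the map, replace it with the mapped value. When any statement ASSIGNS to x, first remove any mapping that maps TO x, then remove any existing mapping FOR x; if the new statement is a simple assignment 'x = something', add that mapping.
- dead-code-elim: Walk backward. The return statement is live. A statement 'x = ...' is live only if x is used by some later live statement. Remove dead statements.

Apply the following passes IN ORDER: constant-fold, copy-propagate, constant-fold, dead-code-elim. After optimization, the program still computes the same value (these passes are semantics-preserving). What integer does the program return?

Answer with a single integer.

Initial IR:
  v = 0
  d = 3
  c = 3
  x = d
  b = 7
  t = 2
  return t
After constant-fold (7 stmts):
  v = 0
  d = 3
  c = 3
  x = d
  b = 7
  t = 2
  return t
After copy-propagate (7 stmts):
  v = 0
  d = 3
  c = 3
  x = 3
  b = 7
  t = 2
  return 2
After constant-fold (7 stmts):
  v = 0
  d = 3
  c = 3
  x = 3
  b = 7
  t = 2
  return 2
After dead-code-elim (1 stmts):
  return 2
Evaluate:
  v = 0  =>  v = 0
  d = 3  =>  d = 3
  c = 3  =>  c = 3
  x = d  =>  x = 3
  b = 7  =>  b = 7
  t = 2  =>  t = 2
  return t = 2

Answer: 2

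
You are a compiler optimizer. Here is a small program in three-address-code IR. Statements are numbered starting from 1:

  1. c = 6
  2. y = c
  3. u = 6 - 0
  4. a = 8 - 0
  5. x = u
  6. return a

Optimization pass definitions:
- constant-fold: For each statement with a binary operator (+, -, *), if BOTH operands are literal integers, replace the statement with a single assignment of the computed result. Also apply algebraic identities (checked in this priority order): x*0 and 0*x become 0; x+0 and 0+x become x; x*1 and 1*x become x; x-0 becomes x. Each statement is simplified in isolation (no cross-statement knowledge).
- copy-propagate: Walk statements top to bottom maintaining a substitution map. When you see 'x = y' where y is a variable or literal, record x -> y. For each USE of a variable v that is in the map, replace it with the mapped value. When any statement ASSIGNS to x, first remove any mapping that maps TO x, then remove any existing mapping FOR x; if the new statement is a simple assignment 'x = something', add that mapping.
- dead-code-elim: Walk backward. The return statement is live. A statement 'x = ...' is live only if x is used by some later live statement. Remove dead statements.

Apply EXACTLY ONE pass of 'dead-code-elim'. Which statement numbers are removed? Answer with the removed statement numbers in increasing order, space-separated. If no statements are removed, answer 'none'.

Answer: 1 2 3 5

Derivation:
Backward liveness scan:
Stmt 1 'c = 6': DEAD (c not in live set [])
Stmt 2 'y = c': DEAD (y not in live set [])
Stmt 3 'u = 6 - 0': DEAD (u not in live set [])
Stmt 4 'a = 8 - 0': KEEP (a is live); live-in = []
Stmt 5 'x = u': DEAD (x not in live set ['a'])
Stmt 6 'return a': KEEP (return); live-in = ['a']
Removed statement numbers: [1, 2, 3, 5]
Surviving IR:
  a = 8 - 0
  return a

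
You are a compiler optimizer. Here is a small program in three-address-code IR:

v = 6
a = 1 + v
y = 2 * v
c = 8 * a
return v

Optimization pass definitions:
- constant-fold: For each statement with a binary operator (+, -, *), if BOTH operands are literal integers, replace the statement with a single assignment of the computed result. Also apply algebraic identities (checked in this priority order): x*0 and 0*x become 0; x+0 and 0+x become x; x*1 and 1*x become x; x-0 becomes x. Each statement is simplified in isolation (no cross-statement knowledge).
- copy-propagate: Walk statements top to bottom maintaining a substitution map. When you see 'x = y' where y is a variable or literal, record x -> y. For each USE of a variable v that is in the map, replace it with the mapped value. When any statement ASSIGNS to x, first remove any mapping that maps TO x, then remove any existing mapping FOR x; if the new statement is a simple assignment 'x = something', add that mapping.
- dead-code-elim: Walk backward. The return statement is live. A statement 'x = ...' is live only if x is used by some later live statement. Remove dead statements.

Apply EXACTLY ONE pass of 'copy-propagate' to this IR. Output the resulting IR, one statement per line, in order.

Answer: v = 6
a = 1 + 6
y = 2 * 6
c = 8 * a
return 6

Derivation:
Applying copy-propagate statement-by-statement:
  [1] v = 6  (unchanged)
  [2] a = 1 + v  -> a = 1 + 6
  [3] y = 2 * v  -> y = 2 * 6
  [4] c = 8 * a  (unchanged)
  [5] return v  -> return 6
Result (5 stmts):
  v = 6
  a = 1 + 6
  y = 2 * 6
  c = 8 * a
  return 6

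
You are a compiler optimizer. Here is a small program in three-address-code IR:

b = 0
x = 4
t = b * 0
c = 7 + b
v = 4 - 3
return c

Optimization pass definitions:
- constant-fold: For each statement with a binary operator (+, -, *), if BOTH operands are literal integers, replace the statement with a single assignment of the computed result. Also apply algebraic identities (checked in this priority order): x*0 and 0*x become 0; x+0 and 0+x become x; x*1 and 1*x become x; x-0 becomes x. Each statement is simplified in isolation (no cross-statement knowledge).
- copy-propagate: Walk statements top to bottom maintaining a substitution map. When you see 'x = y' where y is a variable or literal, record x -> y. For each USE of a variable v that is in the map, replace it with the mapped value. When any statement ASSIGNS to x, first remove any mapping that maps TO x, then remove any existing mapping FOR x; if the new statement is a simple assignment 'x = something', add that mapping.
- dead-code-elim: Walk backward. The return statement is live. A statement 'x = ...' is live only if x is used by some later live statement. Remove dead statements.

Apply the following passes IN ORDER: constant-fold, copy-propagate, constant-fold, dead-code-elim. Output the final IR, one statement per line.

Initial IR:
  b = 0
  x = 4
  t = b * 0
  c = 7 + b
  v = 4 - 3
  return c
After constant-fold (6 stmts):
  b = 0
  x = 4
  t = 0
  c = 7 + b
  v = 1
  return c
After copy-propagate (6 stmts):
  b = 0
  x = 4
  t = 0
  c = 7 + 0
  v = 1
  return c
After constant-fold (6 stmts):
  b = 0
  x = 4
  t = 0
  c = 7
  v = 1
  return c
After dead-code-elim (2 stmts):
  c = 7
  return c

Answer: c = 7
return c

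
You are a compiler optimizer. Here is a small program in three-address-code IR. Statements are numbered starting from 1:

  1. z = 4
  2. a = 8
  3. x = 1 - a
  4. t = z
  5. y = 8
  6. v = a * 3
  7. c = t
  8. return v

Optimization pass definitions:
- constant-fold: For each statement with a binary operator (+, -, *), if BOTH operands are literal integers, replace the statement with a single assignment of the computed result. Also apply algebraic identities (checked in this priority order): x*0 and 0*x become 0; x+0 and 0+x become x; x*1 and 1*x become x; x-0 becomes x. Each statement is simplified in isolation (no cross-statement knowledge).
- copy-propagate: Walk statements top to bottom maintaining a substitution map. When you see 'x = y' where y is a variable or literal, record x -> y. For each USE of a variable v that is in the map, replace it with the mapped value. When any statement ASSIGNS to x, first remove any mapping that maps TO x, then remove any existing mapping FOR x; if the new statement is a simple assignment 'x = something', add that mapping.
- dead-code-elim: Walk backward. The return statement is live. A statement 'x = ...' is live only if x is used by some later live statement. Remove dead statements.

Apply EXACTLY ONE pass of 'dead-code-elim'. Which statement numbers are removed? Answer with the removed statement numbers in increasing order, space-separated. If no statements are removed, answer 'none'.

Backward liveness scan:
Stmt 1 'z = 4': DEAD (z not in live set [])
Stmt 2 'a = 8': KEEP (a is live); live-in = []
Stmt 3 'x = 1 - a': DEAD (x not in live set ['a'])
Stmt 4 't = z': DEAD (t not in live set ['a'])
Stmt 5 'y = 8': DEAD (y not in live set ['a'])
Stmt 6 'v = a * 3': KEEP (v is live); live-in = ['a']
Stmt 7 'c = t': DEAD (c not in live set ['v'])
Stmt 8 'return v': KEEP (return); live-in = ['v']
Removed statement numbers: [1, 3, 4, 5, 7]
Surviving IR:
  a = 8
  v = a * 3
  return v

Answer: 1 3 4 5 7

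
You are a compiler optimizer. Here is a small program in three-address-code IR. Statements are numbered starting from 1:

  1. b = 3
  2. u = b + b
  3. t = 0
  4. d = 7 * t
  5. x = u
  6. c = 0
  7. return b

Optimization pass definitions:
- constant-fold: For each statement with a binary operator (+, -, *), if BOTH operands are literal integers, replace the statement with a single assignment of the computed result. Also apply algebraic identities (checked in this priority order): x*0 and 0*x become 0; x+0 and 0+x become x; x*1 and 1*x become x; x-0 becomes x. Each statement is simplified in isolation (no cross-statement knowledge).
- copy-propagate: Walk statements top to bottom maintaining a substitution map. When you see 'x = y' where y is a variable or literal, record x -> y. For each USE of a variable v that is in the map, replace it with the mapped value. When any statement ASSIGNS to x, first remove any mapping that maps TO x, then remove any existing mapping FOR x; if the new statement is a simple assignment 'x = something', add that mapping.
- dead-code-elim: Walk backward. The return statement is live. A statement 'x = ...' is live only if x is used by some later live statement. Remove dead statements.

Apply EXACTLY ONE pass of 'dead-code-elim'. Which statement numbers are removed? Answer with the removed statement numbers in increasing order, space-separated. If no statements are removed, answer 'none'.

Answer: 2 3 4 5 6

Derivation:
Backward liveness scan:
Stmt 1 'b = 3': KEEP (b is live); live-in = []
Stmt 2 'u = b + b': DEAD (u not in live set ['b'])
Stmt 3 't = 0': DEAD (t not in live set ['b'])
Stmt 4 'd = 7 * t': DEAD (d not in live set ['b'])
Stmt 5 'x = u': DEAD (x not in live set ['b'])
Stmt 6 'c = 0': DEAD (c not in live set ['b'])
Stmt 7 'return b': KEEP (return); live-in = ['b']
Removed statement numbers: [2, 3, 4, 5, 6]
Surviving IR:
  b = 3
  return b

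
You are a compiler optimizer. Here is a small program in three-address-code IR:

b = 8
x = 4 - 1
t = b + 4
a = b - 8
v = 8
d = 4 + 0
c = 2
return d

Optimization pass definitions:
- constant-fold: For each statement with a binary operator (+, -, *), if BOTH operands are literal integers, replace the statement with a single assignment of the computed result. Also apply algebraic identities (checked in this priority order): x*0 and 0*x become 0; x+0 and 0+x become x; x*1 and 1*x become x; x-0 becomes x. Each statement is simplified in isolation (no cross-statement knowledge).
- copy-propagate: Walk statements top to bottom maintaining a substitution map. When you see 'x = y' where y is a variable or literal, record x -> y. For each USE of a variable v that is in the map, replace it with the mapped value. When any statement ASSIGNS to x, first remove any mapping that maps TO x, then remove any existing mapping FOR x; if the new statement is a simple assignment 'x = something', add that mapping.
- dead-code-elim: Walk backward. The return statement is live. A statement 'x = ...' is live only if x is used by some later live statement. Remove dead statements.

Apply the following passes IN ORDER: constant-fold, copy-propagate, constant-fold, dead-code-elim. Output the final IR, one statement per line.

Answer: return 4

Derivation:
Initial IR:
  b = 8
  x = 4 - 1
  t = b + 4
  a = b - 8
  v = 8
  d = 4 + 0
  c = 2
  return d
After constant-fold (8 stmts):
  b = 8
  x = 3
  t = b + 4
  a = b - 8
  v = 8
  d = 4
  c = 2
  return d
After copy-propagate (8 stmts):
  b = 8
  x = 3
  t = 8 + 4
  a = 8 - 8
  v = 8
  d = 4
  c = 2
  return 4
After constant-fold (8 stmts):
  b = 8
  x = 3
  t = 12
  a = 0
  v = 8
  d = 4
  c = 2
  return 4
After dead-code-elim (1 stmts):
  return 4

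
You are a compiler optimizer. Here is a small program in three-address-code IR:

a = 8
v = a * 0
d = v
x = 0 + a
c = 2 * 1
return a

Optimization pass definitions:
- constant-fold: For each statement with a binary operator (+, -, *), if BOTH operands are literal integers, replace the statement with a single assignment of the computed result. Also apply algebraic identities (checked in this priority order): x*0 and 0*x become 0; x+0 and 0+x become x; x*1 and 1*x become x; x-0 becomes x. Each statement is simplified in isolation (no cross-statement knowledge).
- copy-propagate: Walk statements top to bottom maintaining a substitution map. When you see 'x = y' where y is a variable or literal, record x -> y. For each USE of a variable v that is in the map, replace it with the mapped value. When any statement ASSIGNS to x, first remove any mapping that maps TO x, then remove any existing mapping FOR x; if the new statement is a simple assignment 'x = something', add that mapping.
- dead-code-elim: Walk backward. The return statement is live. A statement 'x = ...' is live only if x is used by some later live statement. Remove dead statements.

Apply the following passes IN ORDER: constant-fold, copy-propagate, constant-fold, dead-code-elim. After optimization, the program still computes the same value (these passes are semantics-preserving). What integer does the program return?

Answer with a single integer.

Initial IR:
  a = 8
  v = a * 0
  d = v
  x = 0 + a
  c = 2 * 1
  return a
After constant-fold (6 stmts):
  a = 8
  v = 0
  d = v
  x = a
  c = 2
  return a
After copy-propagate (6 stmts):
  a = 8
  v = 0
  d = 0
  x = 8
  c = 2
  return 8
After constant-fold (6 stmts):
  a = 8
  v = 0
  d = 0
  x = 8
  c = 2
  return 8
After dead-code-elim (1 stmts):
  return 8
Evaluate:
  a = 8  =>  a = 8
  v = a * 0  =>  v = 0
  d = v  =>  d = 0
  x = 0 + a  =>  x = 8
  c = 2 * 1  =>  c = 2
  return a = 8

Answer: 8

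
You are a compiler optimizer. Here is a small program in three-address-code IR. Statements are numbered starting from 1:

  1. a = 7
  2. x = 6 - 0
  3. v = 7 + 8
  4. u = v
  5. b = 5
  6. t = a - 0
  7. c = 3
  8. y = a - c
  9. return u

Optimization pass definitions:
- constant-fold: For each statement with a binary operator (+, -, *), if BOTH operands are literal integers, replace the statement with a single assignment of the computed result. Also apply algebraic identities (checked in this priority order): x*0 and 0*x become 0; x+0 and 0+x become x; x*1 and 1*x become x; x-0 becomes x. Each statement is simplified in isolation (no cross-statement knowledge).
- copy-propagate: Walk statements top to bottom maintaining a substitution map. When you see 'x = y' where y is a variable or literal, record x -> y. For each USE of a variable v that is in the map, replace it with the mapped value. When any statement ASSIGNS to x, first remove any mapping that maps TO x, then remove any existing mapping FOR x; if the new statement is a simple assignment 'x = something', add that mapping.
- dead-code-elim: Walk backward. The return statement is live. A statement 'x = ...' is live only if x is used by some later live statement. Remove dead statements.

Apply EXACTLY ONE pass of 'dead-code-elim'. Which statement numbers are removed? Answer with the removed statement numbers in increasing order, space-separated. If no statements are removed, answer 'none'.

Answer: 1 2 5 6 7 8

Derivation:
Backward liveness scan:
Stmt 1 'a = 7': DEAD (a not in live set [])
Stmt 2 'x = 6 - 0': DEAD (x not in live set [])
Stmt 3 'v = 7 + 8': KEEP (v is live); live-in = []
Stmt 4 'u = v': KEEP (u is live); live-in = ['v']
Stmt 5 'b = 5': DEAD (b not in live set ['u'])
Stmt 6 't = a - 0': DEAD (t not in live set ['u'])
Stmt 7 'c = 3': DEAD (c not in live set ['u'])
Stmt 8 'y = a - c': DEAD (y not in live set ['u'])
Stmt 9 'return u': KEEP (return); live-in = ['u']
Removed statement numbers: [1, 2, 5, 6, 7, 8]
Surviving IR:
  v = 7 + 8
  u = v
  return u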